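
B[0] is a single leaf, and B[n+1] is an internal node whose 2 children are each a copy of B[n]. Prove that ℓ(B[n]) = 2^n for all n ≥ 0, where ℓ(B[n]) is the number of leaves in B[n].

Base case: ℓ(B[0]) = 1, and 2^0 = 1.
Assume ℓ(B[k]) = 2^k.
Then ℓ(B[k+1]) = 2·ℓ(B[k]) = 2·2^k = 2^{k+1}.
So the formula holds for k+1, and by induction ℓ(B[n]) = 2^n for all n ≥ 0.

ℓ(B[n]) = 2^n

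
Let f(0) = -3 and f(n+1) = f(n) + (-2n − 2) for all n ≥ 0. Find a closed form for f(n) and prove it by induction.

Claim: f(n) = -n^2 − n − 3.

Base case: f(0) = -3, and -0^2 − 0 − 3 = -3.
Assume f(r) = -r^2 − r − 3.
Then f(r+1) = f(r) + (-2r − 2) = (-r^2 − r − 3) + (-2r − 2) = -r^2 − 3r − 5,
and -(r+1)^2 − (r+1) − 3 = -r^2 − 3r − 5.
Hence f(n) = -n^2 − n − 3 for every n ≥ 0, by induction.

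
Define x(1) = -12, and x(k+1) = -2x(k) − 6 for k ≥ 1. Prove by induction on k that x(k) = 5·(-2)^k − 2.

Base case: x(1) = -12, and 5·(-2)^1 − 2 = -10 − 2 = -12.
Assume x(m) = 5·(-2)^m − 2 for some m ≥ 1.
Then x(m+1) = -2x(m) − 6 = -2·(5·(-2)^m − 2) − 6 = -10·(-2)^m + 4 − 6 = 5·(-2)^{m+1} − 2.
This completes the inductive step, so x(k) = 5·(-2)^k − 2 for all k ≥ 1.

x(k) = 5·(-2)^k − 2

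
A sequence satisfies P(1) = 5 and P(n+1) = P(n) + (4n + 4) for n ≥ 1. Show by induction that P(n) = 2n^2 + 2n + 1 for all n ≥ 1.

Base case: P(1) = 5, and 2·1^2 + 2·1 + 1 = 5.
Assume P(m) = 2m^2 + 2m + 1.
Then P(m+1) = P(m) + (4m + 4) = (2m^2 + 2m + 1) + (4m + 4) = 2m^2 + 6m + 5,
and 2·(m+1)^2 + 2·(m+1) + 1 = 2m^2 + 6m + 5.
By induction, P(n) = 2n^2 + 2n + 1 for all n ≥ 1.

P(n) = 2n^2 + 2n + 1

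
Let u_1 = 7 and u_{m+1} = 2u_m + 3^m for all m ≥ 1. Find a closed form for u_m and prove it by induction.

Claim: u_m = 2·2^m + 3^m.

Base case: u_1 = 7, and 2·2^1 + 3^1 = 4 + 3 = 7.
Assume u_k = 2·2^k + 3^k for some k ≥ 1.
Then u_{k+1} = 2u_k + 3^k = 2·(2·2^k + 3^k) + 3^k = 2·2^{k+1} + 2·3^k + 3^k = 2·2^{k+1} + 3·3^k = 2·2^{k+1} + 3^{k+1}.
Hence u_m = 2·2^m + 3^m for every m ≥ 1, by induction.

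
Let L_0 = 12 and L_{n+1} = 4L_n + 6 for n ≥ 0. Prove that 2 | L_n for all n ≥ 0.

Base case: L_0 = 12 = 2·6, so 2 | L_0.
Assume 2 | L_m, so L_m = 2t for some integer t.
Then L_{m+1} = 4L_m + 6 = 4·(2t) + 6 = 2(4t + 3), so 2 | L_{m+1}.
This completes the inductive step, so 2 | L_n for all n ≥ 0.

2 | L_n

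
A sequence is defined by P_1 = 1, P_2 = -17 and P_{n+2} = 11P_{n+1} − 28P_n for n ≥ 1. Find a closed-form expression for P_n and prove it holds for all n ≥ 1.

Claim: P_n = 2·4^n − 7^n.

Base cases: P_1 = 1 and 2·4^1 − 7^1 = 1; P_2 = -17 and 2·4^2 − 7^2 = -17.
Assume P_j = 2·4^j − 7^j for all 1 ≤ j ≤ r, where r ≥ 2.
Then P_{r+1} = 11P_r − 28P_{r−1} = 11·(2·4^r − 7^r) − 28·(2·4^{r−1} − 7^{r−1}) = 2·(11·4 − 28)4^{r−1} − (11·7 − 28)7^{r−1} = 32·4^{r−1} − 49·7^{r−1} = 2·4^{r+1} − 7^{r+1}.
By strong induction, P_n = 2·4^n − 7^n for all n ≥ 1.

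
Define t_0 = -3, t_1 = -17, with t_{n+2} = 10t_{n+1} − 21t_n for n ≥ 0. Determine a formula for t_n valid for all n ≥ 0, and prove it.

Claim: t_n = -3^n − 2·7^n.

Base cases: t_0 = -3 and -3^0 − 2·7^0 = -3; t_1 = -17 and -3^1 − 2·7^1 = -17.
Assume t_j = -3^j − 2·7^j for all 0 ≤ j ≤ k, where k ≥ 1.
Then t_{k+1} = 10t_k − 21t_{k−1} = 10·(-3^k − 2·7^k) − 21·(-3^{k−1} − 2·7^{k−1}) = -(10·3 − 21)3^{k−1} − 2·(10·7 − 21)7^{k−1} = -9·3^{k−1} − 98·7^{k−1} = -3^{k+1} − 2·7^{k+1}.
By strong induction, t_n = -3^n − 2·7^n for all n ≥ 0.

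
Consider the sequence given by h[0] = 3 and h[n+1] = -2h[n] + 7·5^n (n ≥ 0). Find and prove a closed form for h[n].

Claim: h[n] = 2·(-2)^n + 5^n.

Base case: h[0] = 3, and 2·(-2)^0 + 5^0 = 2 + 1 = 3.
Assume h[m] = 2·(-2)^m + 5^m for some m ≥ 0.
Then h[m+1] = -2h[m] + 7·5^m = -2·(2·(-2)^m + 5^m) + 7·5^m = 2·(-2)^{m+1} − 2·5^m + 7·5^m = 2·(-2)^{m+1} + 5·5^m = 2·(-2)^{m+1} + 5^{m+1}.
So the formula holds for m+1, and by induction h[n] = 2·(-2)^n + 5^n for all n ≥ 0.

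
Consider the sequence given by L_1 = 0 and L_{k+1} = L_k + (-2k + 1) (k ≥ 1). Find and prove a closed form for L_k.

Claim: L_k = -k^2 + 2k − 1.

Base case: L_1 = 0, and -1^2 + 2·1 − 1 = 0.
Assume L_r = -r^2 + 2r − 1.
Then L_{r+1} = L_r + (-2r + 1) = (-r^2 + 2r − 1) + (-2r + 1) = -r^2,
and -(r+1)^2 + 2·(r+1) − 1 = -r^2.
By induction, L_k = -k^2 + 2k − 1 for all k ≥ 1.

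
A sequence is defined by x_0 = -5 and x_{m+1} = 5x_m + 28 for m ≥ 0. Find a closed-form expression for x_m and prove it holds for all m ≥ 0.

Claim: x_m = 2·5^m − 7.

Base case: x_0 = -5, and 2·5^0 − 7 = 2 − 7 = -5.
Assume x_k = 2·5^k − 7 for some k ≥ 0.
Then x_{k+1} = 5x_k + 28 = 5·(2·5^k − 7) + 28 = 10·5^k − 35 + 28 = 2·5^{k+1} − 7.
By induction, x_m = 2·5^m − 7 for all m ≥ 0.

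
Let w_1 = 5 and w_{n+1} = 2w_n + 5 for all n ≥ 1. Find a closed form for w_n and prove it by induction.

Claim: w_n = 5·2^n − 5.

Base case: w_1 = 5, and 5·2^1 − 5 = 10 − 5 = 5.
Assume w_m = 5·2^m − 5 for some m ≥ 1.
Then w_{m+1} = 2w_m + 5 = 2·(5·2^m − 5) + 5 = 10·2^m − 10 + 5 = 5·2^{m+1} − 5.
So the formula holds for m+1, and by induction w_n = 5·2^n − 5 for all n ≥ 1.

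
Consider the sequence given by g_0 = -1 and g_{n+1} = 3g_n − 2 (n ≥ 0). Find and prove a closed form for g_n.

Claim: g_n = -2·3^n + 1.

Base case: g_0 = -1, and -2·3^0 + 1 = -2 + 1 = -1.
Assume g_r = -2·3^r + 1 for some r ≥ 0.
Then g_{r+1} = 3g_r − 2 = 3·(-2·3^r + 1) − 2 = -6·3^r + 3 − 2 = -2·3^{r+1} + 1.
So the formula holds for r+1, and by induction g_n = -2·3^n + 1 for all n ≥ 0.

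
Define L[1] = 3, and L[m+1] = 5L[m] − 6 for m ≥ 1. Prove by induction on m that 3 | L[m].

Base case: L[1] = 3 = 3·1, so 3 | L[1].
Assume 3 | L[j], so L[j] = 3t for some integer t.
Then L[j+1] = 5L[j] − 6 = 5·(3t) − 6 = 3(5t − 2), so 3 | L[j+1].
This completes the inductive step, so 3 | L[m] for all m ≥ 1.

3 | L[m]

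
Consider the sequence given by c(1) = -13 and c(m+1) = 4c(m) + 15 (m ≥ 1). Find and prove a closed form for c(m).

Claim: c(m) = -2·4^m − 5.

Base case: c(1) = -13, and -2·4^1 − 5 = -8 − 5 = -13.
Assume c(r) = -2·4^r − 5 for some r ≥ 1.
Then c(r+1) = 4c(r) + 15 = 4·(-2·4^r − 5) + 15 = -8·4^r − 20 + 15 = -2·4^{r+1} − 5.
So the formula holds for r+1, and by induction c(m) = -2·4^m − 5 for all m ≥ 1.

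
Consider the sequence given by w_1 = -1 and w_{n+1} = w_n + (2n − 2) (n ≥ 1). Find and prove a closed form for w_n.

Claim: w_n = n^2 − 3n + 1.

Base case: w_1 = -1, and 1^2 − 3·1 + 1 = -1.
Assume w_r = r^2 − 3r + 1.
Then w_{r+1} = w_r + (2r − 2) = (r^2 − 3r + 1) + (2r − 2) = r^2 − r − 1,
and (r+1)^2 − 3·(r+1) + 1 = r^2 − r − 1.
This completes the inductive step, so w_n = n^2 − 3n + 1 for all n ≥ 1.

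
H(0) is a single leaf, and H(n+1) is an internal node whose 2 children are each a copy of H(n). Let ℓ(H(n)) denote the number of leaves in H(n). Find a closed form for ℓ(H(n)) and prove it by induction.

Claim: ℓ(H(n)) = 2^n.

Base case: ℓ(H(0)) = 1, and 2^0 = 1.
Assume ℓ(H(r)) = 2^r.
Then ℓ(H(r+1)) = 2·ℓ(H(r)) = 2·2^r = 2^{r+1}.
Hence ℓ(H(n)) = 2^n for every n ≥ 0, by induction.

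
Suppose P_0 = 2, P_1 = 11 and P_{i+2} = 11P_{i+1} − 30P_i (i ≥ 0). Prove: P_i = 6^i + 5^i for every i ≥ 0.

Base cases: P_0 = 2 and 6^0 + 5^0 = 2; P_1 = 11 and 6^1 + 5^1 = 11.
Assume P_t = 6^t + 5^t for all 0 ≤ t ≤ j, where j ≥ 1.
Then P_{j+1} = 11P_j − 30P_{j−1} = 11·(6^j + 5^j) − 30·(6^{j−1} + 5^{j−1}) = (11·6 − 30)6^{j−1} + (11·5 − 30)5^{j−1} = 36·6^{j−1} + 25·5^{j−1} = 6^{j+1} + 5^{j+1}.
This completes the inductive step, so P_i = 6^i + 5^i for all i ≥ 0.

P_i = 6^i + 5^i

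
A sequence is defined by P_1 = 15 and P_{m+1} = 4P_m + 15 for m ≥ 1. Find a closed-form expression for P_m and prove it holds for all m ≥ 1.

Claim: P_m = 5·4^m − 5.

Base case: P_1 = 15, and 5·4^1 − 5 = 20 − 5 = 15.
Assume P_j = 5·4^j − 5 for some j ≥ 1.
Then P_{j+1} = 4P_j + 15 = 4·(5·4^j − 5) + 15 = 20·4^j − 20 + 15 = 5·4^{j+1} − 5.
Hence P_m = 5·4^m − 5 for every m ≥ 1, by induction.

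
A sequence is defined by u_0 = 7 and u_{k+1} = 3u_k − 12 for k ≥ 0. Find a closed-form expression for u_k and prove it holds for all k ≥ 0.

Claim: u_k = 3^k + 6.

Base case: u_0 = 7, and 3^0 + 6 = 1 + 6 = 7.
Assume u_j = 3^j + 6 for some j ≥ 0.
Then u_{j+1} = 3u_j − 12 = 3·(3^j + 6) − 12 = 3^{j+1} + 18 − 12 = 3^{j+1} + 6.
So the formula holds for j+1, and by induction u_k = 3^k + 6 for all k ≥ 0.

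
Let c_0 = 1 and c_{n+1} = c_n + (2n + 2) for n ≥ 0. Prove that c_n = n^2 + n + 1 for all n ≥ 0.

Base case: c_0 = 1, and 0^2 + 0 + 1 = 1.
Assume c_j = j^2 + j + 1.
Then c_{j+1} = c_j + (2j + 2) = (j^2 + j + 1) + (2j + 2) = j^2 + 3j + 3,
and (j+1)^2 + (j+1) + 1 = j^2 + 3j + 3.
This completes the inductive step, so c_n = n^2 + n + 1 for all n ≥ 0.

c_n = n^2 + n + 1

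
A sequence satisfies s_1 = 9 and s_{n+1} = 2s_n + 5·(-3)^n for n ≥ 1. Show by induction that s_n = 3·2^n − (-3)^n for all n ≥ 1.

Base case: s_1 = 9, and 3·2^1 − (-3)^1 = 6 + 3 = 9.
Assume s_r = 3·2^r − (-3)^r for some r ≥ 1.
Then s_{r+1} = 2s_r + 5·(-3)^r = 2·(3·2^r − (-3)^r) + 5·(-3)^r = 3·2^{r+1} − 2·(-3)^r + 5·(-3)^r = 3·2^{r+1} + 3·(-3)^r = 3·2^{r+1} − (-3)^{r+1}.
Hence s_n = 3·2^n − (-3)^n for every n ≥ 1, by induction.

s_n = 3·2^n − (-3)^n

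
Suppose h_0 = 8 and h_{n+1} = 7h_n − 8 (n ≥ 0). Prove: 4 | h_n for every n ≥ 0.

Base case: h_0 = 8 = 4·2, so 4 | h_0.
Assume 4 | h_k, so h_k = 4t for some integer t.
Then h_{k+1} = 7h_k − 8 = 7·(4t) − 8 = 4(7t − 2), so 4 | h_{k+1}.
By induction, 4 | h_n for all n ≥ 0.

4 | h_n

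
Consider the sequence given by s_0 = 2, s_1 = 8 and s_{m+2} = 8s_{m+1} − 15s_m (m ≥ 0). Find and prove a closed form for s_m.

Claim: s_m = 5^m + 3^m.

Base cases: s_0 = 2 and 5^0 + 3^0 = 2; s_1 = 8 and 5^1 + 3^1 = 8.
Assume s_i = 5^i + 3^i for all 0 ≤ i ≤ j, where j ≥ 1.
Then s_{j+1} = 8s_j − 15s_{j−1} = 8·(5^j + 3^j) − 15·(5^{j−1} + 3^{j−1}) = (8·5 − 15)5^{j−1} + (8·3 − 15)3^{j−1} = 25·5^{j−1} + 9·3^{j−1} = 5^{j+1} + 3^{j+1}.
So the formula holds for j+1, and by strong induction s_m = 5^m + 3^m for all m ≥ 0.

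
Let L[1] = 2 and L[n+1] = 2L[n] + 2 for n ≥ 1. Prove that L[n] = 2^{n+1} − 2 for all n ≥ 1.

Base case: L[1] = 2, and 2^{1+1} − 2 = 4 − 2 = 2.
Assume L[j] = 2^{j+1} − 2 for some j ≥ 1.
Then L[j+1] = 2L[j] + 2 = 2·(2^{j+1} − 2) + 2 = 2^{j+2} − 4 + 2 = 2^{j+2} − 2.
By induction, L[n] = 2^{n+1} − 2 for all n ≥ 1.

L[n] = 2^{n+1} − 2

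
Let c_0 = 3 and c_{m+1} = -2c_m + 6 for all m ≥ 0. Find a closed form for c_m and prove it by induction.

Claim: c_m = (-2)^m + 2.

Base case: c_0 = 3, and (-2)^0 + 2 = 1 + 2 = 3.
Assume c_k = (-2)^k + 2 for some k ≥ 0.
Then c_{k+1} = -2c_k + 6 = -2·((-2)^k + 2) + 6 = -2·(-2)^k − 4 + 6 = (-2)^{k+1} + 2.
By induction, c_m = (-2)^m + 2 for all m ≥ 0.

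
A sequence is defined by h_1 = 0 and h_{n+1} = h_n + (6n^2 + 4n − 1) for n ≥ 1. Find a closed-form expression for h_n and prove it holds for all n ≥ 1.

Claim: h_n = 2n^3 − n^2 − 2n + 1.

Base case: h_1 = 0, and 2·1^3 − 1^2 − 2·1 + 1 = 0.
Assume h_r = 2r^3 − r^2 − 2r + 1.
Then h_{r+1} = h_r + (6r^2 + 4r − 1) = (2r^3 − r^2 − 2r + 1) + (6r^2 + 4r − 1) = 2r^3 + 5r^2 + 2r,
and 2·(r+1)^3 − (r+1)^2 − 2·(r+1) + 1 = 2r^3 + 5r^2 + 2r.
This completes the inductive step, so h_n = 2n^3 − n^2 − 2n + 1 for all n ≥ 1.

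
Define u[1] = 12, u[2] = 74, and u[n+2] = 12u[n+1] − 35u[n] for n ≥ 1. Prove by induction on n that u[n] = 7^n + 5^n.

Base cases: u[1] = 12 and 7^1 + 5^1 = 12; u[2] = 74 and 7^2 + 5^2 = 74.
Assume u[j] = 7^j + 5^j for all 1 ≤ j ≤ k, where k ≥ 2.
Then u[k+1] = 12u[k] − 35u[k−1] = 12·(7^k + 5^k) − 35·(7^{k−1} + 5^{k−1}) = (12·7 − 35)7^{k−1} + (12·5 − 35)5^{k−1} = 49·7^{k−1} + 25·5^{k−1} = 7^{k+1} + 5^{k+1}.
By strong induction, u[n] = 7^n + 5^n for all n ≥ 1.

u[n] = 7^n + 5^n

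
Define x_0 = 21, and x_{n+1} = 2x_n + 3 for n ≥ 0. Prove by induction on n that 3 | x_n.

Base case: x_0 = 21 = 3·7, so 3 | x_0.
Assume 3 | x_r, so x_r = 3t for some integer t.
Then x_{r+1} = 2x_r + 3 = 2·(3t) + 3 = 3(2t + 1), so 3 | x_{r+1}.
This completes the inductive step, so 3 | x_n for all n ≥ 0.

3 | x_n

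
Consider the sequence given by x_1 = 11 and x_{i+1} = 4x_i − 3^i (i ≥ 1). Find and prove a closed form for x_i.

Claim: x_i = 2·4^i + 3^i.

Base case: x_1 = 11, and 2·4^1 + 3^1 = 8 + 3 = 11.
Assume x_j = 2·4^j + 3^j for some j ≥ 1.
Then x_{j+1} = 4x_j − 3^j = 4·(2·4^j + 3^j) − 3^j = 2·4^{j+1} + 4·3^j − 3^j = 2·4^{j+1} + 3·3^j = 2·4^{j+1} + 3^{j+1}.
This completes the inductive step, so x_i = 2·4^i + 3^i for all i ≥ 1.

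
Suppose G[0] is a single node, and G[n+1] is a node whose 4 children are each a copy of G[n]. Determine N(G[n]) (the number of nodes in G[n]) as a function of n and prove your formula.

Claim: N(G[n]) = (4^{n+1} − 1)/3.

Base case: N(G[0]) = 1, and (4^{0+1} − 1)/3 = 1.
Assume N(G[r]) = (4^{r+1} − 1)/3.
Then N(G[r+1]) = 1 + 4N(G[r]) = 1 + 4·(4^{r+1} − 1)/3 = 1 + (4^{r+2} − 4)/3 = (3 + 4^{r+2} − 4)/3 = (4^{r+2} − 1)/3.
This completes the inductive step, so N(G[n]) = (4^{n+1} − 1)/3 for all n ≥ 0.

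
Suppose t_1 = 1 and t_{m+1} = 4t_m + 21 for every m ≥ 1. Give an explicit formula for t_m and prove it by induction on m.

Claim: t_m = 2·4^m − 7.

Base case: t_1 = 1, and 2·4^1 − 7 = 8 − 7 = 1.
Assume t_j = 2·4^j − 7 for some j ≥ 1.
Then t_{j+1} = 4t_j + 21 = 4·(2·4^j − 7) + 21 = 8·4^j − 28 + 21 = 2·4^{j+1} − 7.
By induction, t_m = 2·4^m − 7 for all m ≥ 1.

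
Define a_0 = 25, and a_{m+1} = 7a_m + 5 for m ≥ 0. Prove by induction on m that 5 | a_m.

Base case: a_0 = 25 = 5·5, so 5 | a_0.
Assume 5 | a_j, so a_j = 5t for some integer t.
Then a_{j+1} = 7a_j + 5 = 7·(5t) + 5 = 5(7t + 1), so 5 | a_{j+1}.
By induction, 5 | a_m for all m ≥ 0.

5 | a_m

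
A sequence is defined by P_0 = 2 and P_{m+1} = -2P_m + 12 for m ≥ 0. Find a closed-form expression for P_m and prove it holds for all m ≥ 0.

Claim: P_m = -2·(-2)^m + 4.

Base case: P_0 = 2, and -2·(-2)^0 + 4 = -2 + 4 = 2.
Assume P_r = -2·(-2)^r + 4 for some r ≥ 0.
Then P_{r+1} = -2P_r + 12 = -2·(-2·(-2)^r + 4) + 12 = 4·(-2)^r − 8 + 12 = -2·(-2)^{r+1} + 4.
So the formula holds for r+1, and by induction P_m = -2·(-2)^m + 4 for all m ≥ 0.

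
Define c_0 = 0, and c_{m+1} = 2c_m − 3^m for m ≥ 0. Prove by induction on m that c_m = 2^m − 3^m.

Base case: c_0 = 0, and 2^0 − 3^0 = 1 − 1 = 0.
Assume c_j = 2^j − 3^j for some j ≥ 0.
Then c_{j+1} = 2c_j − 3^j = 2·(2^j − 3^j) − 3^j = 2^{j+1} − 2·3^j − 3^j = 2^{j+1} − 3·3^j = 2^{j+1} − 3^{j+1}.
By induction, c_m = 2^m − 3^m for all m ≥ 0.

c_m = 2^m − 3^m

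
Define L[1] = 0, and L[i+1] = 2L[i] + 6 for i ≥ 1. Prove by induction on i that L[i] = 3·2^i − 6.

Base case: L[1] = 0, and 3·2^1 − 6 = 6 − 6 = 0.
Assume L[m] = 3·2^m − 6 for some m ≥ 1.
Then L[m+1] = 2L[m] + 6 = 2·(3·2^m − 6) + 6 = 6·2^m − 12 + 6 = 3·2^{m+1} − 6.
So the formula holds for m+1, and by induction L[i] = 3·2^i − 6 for all i ≥ 1.

L[i] = 3·2^i − 6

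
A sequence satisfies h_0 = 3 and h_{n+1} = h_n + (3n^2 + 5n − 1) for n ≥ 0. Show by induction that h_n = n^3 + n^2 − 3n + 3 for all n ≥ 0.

Base case: h_0 = 3, and 0^3 + 0^2 − 3·0 + 3 = 3.
Assume h_r = r^3 + r^2 − 3r + 3.
Then h_{r+1} = h_r + (3r^2 + 5r − 1) = (r^3 + r^2 − 3r + 3) + (3r^2 + 5r − 1) = r^3 + 4r^2 + 2r + 2,
and (r+1)^3 + (r+1)^2 − 3·(r+1) + 3 = r^3 + 4r^2 + 2r + 2.
By induction, h_n = n^3 + n^2 − 3n + 3 for all n ≥ 0.

h_n = n^3 + n^2 − 3n + 3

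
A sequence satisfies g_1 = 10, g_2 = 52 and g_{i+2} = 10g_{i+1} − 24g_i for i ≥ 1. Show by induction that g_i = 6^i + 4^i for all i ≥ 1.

Base cases: g_1 = 10 and 6^1 + 4^1 = 10; g_2 = 52 and 6^2 + 4^2 = 52.
Assume g_j = 6^j + 4^j for all 1 ≤ j ≤ m, where m ≥ 2.
Then g_{m+1} = 10g_m − 24g_{m−1} = 10·(6^m + 4^m) − 24·(6^{m−1} + 4^{m−1}) = (10·6 − 24)6^{m−1} + (10·4 − 24)4^{m−1} = 36·6^{m−1} + 16·4^{m−1} = 6^{m+1} + 4^{m+1}.
Hence g_i = 6^i + 4^i for every i ≥ 1, by strong induction.

g_i = 6^i + 4^i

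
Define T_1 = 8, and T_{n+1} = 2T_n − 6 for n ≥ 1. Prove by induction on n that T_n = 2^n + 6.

Base case: T_1 = 8, and 2^1 + 6 = 2 + 6 = 8.
Assume T_j = 2^j + 6 for some j ≥ 1.
Then T_{j+1} = 2T_j − 6 = 2·(2^j + 6) − 6 = 2^{j+1} + 12 − 6 = 2^{j+1} + 6.
Hence T_n = 2^n + 6 for every n ≥ 1, by induction.

T_n = 2^n + 6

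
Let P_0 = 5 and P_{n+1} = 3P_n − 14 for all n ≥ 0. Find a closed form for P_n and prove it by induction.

Claim: P_n = -2·3^n + 7.

Base case: P_0 = 5, and -2·3^0 + 7 = -2 + 7 = 5.
Assume P_m = -2·3^m + 7 for some m ≥ 0.
Then P_{m+1} = 3P_m − 14 = 3·(-2·3^m + 7) − 14 = -6·3^m + 21 − 14 = -2·3^{m+1} + 7.
By induction, P_n = -2·3^n + 7 for all n ≥ 0.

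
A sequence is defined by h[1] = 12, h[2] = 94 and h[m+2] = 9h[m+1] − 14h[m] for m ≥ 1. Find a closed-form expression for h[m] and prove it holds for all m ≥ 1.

Claim: h[m] = -2^m + 2·7^m.

Base cases: h[1] = 12 and -2^1 + 2·7^1 = 12; h[2] = 94 and -2^2 + 2·7^2 = 94.
Assume h[i] = -2^i + 2·7^i for all 1 ≤ i ≤ j, where j ≥ 2.
Then h[j+1] = 9h[j] − 14h[j−1] = 9·(-2^j + 2·7^j) − 14·(-2^{j−1} + 2·7^{j−1}) = -(9·2 − 14)2^{j−1} + 2·(9·7 − 14)7^{j−1} = -4·2^{j−1} + 98·7^{j−1} = -2^{j+1} + 2·7^{j+1}.
By strong induction, h[m] = -2^m + 2·7^m for all m ≥ 1.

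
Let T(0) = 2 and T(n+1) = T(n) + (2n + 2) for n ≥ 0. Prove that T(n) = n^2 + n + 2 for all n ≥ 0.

Base case: T(0) = 2, and 0^2 + 0 + 2 = 2.
Assume T(m) = m^2 + m + 2.
Then T(m+1) = T(m) + (2m + 2) = (m^2 + m + 2) + (2m + 2) = m^2 + 3m + 4,
and (m+1)^2 + (m+1) + 2 = m^2 + 3m + 4.
This completes the inductive step, so T(n) = n^2 + n + 2 for all n ≥ 0.

T(n) = n^2 + n + 2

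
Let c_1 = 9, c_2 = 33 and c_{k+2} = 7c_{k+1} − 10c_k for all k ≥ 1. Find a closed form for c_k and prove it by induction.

Claim: c_k = 5^k + 2·2^k.

Base cases: c_1 = 9 and 5^1 + 2·2^1 = 9; c_2 = 33 and 5^2 + 2·2^2 = 33.
Assume c_i = 5^i + 2·2^i for all 1 ≤ i ≤ j, where j ≥ 2.
Then c_{j+1} = 7c_j − 10c_{j−1} = 7·(5^j + 2·2^j) − 10·(5^{j−1} + 2·2^{j−1}) = (7·5 − 10)5^{j−1} + 2·(7·2 − 10)2^{j−1} = 25·5^{j−1} + 8·2^{j−1} = 5^{j+1} + 2·2^{j+1}.
Hence c_k = 5^k + 2·2^k for every k ≥ 1, by strong induction.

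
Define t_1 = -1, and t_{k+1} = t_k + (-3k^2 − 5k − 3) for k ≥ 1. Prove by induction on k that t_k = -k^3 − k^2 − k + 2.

Base case: t_1 = -1, and -1^3 − 1^2 − 1 + 2 = -1.
Assume t_m = -m^3 − m^2 − m + 2.
Then t_{m+1} = t_m + (-3m^2 − 5m − 3) = (-m^3 − m^2 − m + 2) + (-3m^2 − 5m − 3) = -m^3 − 4m^2 − 6m − 1,
and -(m+1)^3 − (m+1)^2 − (m+1) + 2 = -m^3 − 4m^2 − 6m − 1.
By induction, t_k = -k^3 − k^2 − k + 2 for all k ≥ 1.

t_k = -k^3 − k^2 − k + 2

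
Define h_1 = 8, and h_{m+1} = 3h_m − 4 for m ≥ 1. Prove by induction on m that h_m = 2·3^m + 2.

Base case: h_1 = 8, and 2·3^1 + 2 = 6 + 2 = 8.
Assume h_r = 2·3^r + 2 for some r ≥ 1.
Then h_{r+1} = 3h_r − 4 = 3·(2·3^r + 2) − 4 = 6·3^r + 6 − 4 = 2·3^{r+1} + 2.
Hence h_m = 2·3^m + 2 for every m ≥ 1, by induction.

h_m = 2·3^m + 2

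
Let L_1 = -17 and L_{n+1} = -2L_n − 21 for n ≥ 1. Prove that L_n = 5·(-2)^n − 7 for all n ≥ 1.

Base case: L_1 = -17, and 5·(-2)^1 − 7 = -10 − 7 = -17.
Assume L_r = 5·(-2)^r − 7 for some r ≥ 1.
Then L_{r+1} = -2L_r − 21 = -2·(5·(-2)^r − 7) − 21 = -10·(-2)^r + 14 − 21 = 5·(-2)^{r+1} − 7.
So the formula holds for r+1, and by induction L_n = 5·(-2)^n − 7 for all n ≥ 1.

L_n = 5·(-2)^n − 7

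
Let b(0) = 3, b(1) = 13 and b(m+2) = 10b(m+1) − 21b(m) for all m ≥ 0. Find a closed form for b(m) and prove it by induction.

Claim: b(m) = 7^m + 2·3^m.

Base cases: b(0) = 3 and 7^0 + 2·3^0 = 3; b(1) = 13 and 7^1 + 2·3^1 = 13.
Assume b(j) = 7^j + 2·3^j for all 0 ≤ j ≤ k, where k ≥ 1.
Then b(k+1) = 10b(k) − 21b(k−1) = 10·(7^k + 2·3^k) − 21·(7^{k−1} + 2·3^{k−1}) = (10·7 − 21)7^{k−1} + 2·(10·3 − 21)3^{k−1} = 49·7^{k−1} + 18·3^{k−1} = 7^{k+1} + 2·3^{k+1}.
So the formula holds for k+1, and by strong induction b(m) = 7^m + 2·3^m for all m ≥ 0.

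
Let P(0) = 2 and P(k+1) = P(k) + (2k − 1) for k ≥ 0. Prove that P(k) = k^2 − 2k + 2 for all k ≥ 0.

Base case: P(0) = 2, and 0^2 − 2·0 + 2 = 2.
Assume P(r) = r^2 − 2r + 2.
Then P(r+1) = P(r) + (2r − 1) = (r^2 − 2r + 2) + (2r − 1) = r^2 + 1,
and (r+1)^2 − 2·(r+1) + 2 = r^2 + 1.
Hence P(k) = k^2 − 2k + 2 for every k ≥ 0, by induction.

P(k) = k^2 − 2k + 2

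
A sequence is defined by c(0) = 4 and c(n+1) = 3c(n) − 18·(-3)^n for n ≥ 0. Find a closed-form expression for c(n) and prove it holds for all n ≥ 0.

Claim: c(n) = 3^n + 3·(-3)^n.

Base case: c(0) = 4, and 3^0 + 3·(-3)^0 = 1 + 3 = 4.
Assume c(j) = 3^j + 3·(-3)^j for some j ≥ 0.
Then c(j+1) = 3c(j) − 18·(-3)^j = 3·(3^j + 3·(-3)^j) − 18·(-3)^j = 3^{j+1} + 9·(-3)^j − 18·(-3)^j = 3^{j+1} − 9·(-3)^j = 3^{j+1} + 3·(-3)^{j+1}.
This completes the inductive step, so c(n) = 3^n + 3·(-3)^n for all n ≥ 0.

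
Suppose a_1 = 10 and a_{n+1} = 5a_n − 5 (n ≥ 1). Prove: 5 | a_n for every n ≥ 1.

Base case: a_1 = 10 = 5·2, so 5 | a_1.
Assume 5 | a_j, so a_j = 5t for some integer t.
Then a_{j+1} = 5a_j − 5 = 5·(5t) − 5 = 5(5t − 1), so 5 | a_{j+1}.
By induction, 5 | a_n for all n ≥ 1.

5 | a_n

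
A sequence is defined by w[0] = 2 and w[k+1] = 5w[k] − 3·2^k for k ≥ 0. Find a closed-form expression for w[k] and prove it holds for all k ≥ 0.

Claim: w[k] = 5^k + 2^k.

Base case: w[0] = 2, and 5^0 + 2^0 = 1 + 1 = 2.
Assume w[r] = 5^r + 2^r for some r ≥ 0.
Then w[r+1] = 5w[r] − 3·2^r = 5·(5^r + 2^r) − 3·2^r = 5^{r+1} + 5·2^r − 3·2^r = 5^{r+1} + 2·2^r = 5^{r+1} + 2^{r+1}.
Hence w[k] = 5^k + 2^k for every k ≥ 0, by induction.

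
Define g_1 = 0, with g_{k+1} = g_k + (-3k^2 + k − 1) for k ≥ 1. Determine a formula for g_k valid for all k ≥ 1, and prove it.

Claim: g_k = -k^3 + 2k^2 − 2k + 1.

Base case: g_1 = 0, and -1^3 + 2·1^2 − 2·1 + 1 = 0.
Assume g_m = -m^3 + 2m^2 − 2m + 1.
Then g_{m+1} = g_m + (-3m^2 + m − 1) = (-m^3 + 2m^2 − 2m + 1) + (-3m^2 + m − 1) = -m^3 − m^2 − m,
and -(m+1)^3 + 2·(m+1)^2 − 2·(m+1) + 1 = -m^3 − m^2 − m.
Hence g_k = -k^3 + 2k^2 − 2k + 1 for every k ≥ 1, by induction.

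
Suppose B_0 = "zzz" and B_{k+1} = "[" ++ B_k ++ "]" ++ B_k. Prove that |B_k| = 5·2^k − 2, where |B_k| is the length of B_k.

Base case: |B_0| = 3, and 5·2^0 − 2 = 3.
Assume |B_j| = 5·2^j − 2.
Then |B_{j+1}| = 1 + |B_j| + 1 + |B_j| = 2|B_j| + 2 = 2(5·2^j − 2) + 2 = 5·2^{j+1} − 4 + 2 = 5·2^{j+1} − 2.
By induction, |B_k| = 5·2^k − 2 for all k ≥ 0.

|B_k| = 5·2^k − 2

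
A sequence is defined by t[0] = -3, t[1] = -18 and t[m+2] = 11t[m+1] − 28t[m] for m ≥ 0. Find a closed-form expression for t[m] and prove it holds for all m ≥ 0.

Claim: t[m] = -4^m − 2·7^m.

Base cases: t[0] = -3 and -4^0 − 2·7^0 = -3; t[1] = -18 and -4^1 − 2·7^1 = -18.
Assume t[j] = -4^j − 2·7^j for all 0 ≤ j ≤ r, where r ≥ 1.
Then t[r+1] = 11t[r] − 28t[r−1] = 11·(-4^r − 2·7^r) − 28·(-4^{r−1} − 2·7^{r−1}) = -(11·4 − 28)4^{r−1} − 2·(11·7 − 28)7^{r−1} = -16·4^{r−1} − 98·7^{r−1} = -4^{r+1} − 2·7^{r+1}.
By strong induction, t[m] = -4^m − 2·7^m for all m ≥ 0.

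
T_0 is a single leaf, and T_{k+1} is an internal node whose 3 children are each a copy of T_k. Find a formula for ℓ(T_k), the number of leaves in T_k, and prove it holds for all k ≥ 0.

Claim: ℓ(T_k) = 3^k.

Base case: ℓ(T_0) = 1, and 3^0 = 1.
Assume ℓ(T_m) = 3^m.
Then ℓ(T_{m+1}) = 3·ℓ(T_m) = 3·3^m = 3^{m+1}.
This completes the inductive step, so ℓ(T_k) = 3^k for all k ≥ 0.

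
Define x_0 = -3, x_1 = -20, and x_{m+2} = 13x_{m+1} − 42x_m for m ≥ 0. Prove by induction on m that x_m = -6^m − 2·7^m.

Base cases: x_0 = -3 and -6^0 − 2·7^0 = -3; x_1 = -20 and -6^1 − 2·7^1 = -20.
Assume x_j = -6^j − 2·7^j for all 0 ≤ j ≤ r, where r ≥ 1.
Then x_{r+1} = 13x_r − 42x_{r−1} = 13·(-6^r − 2·7^r) − 42·(-6^{r−1} − 2·7^{r−1}) = -(13·6 − 42)6^{r−1} − 2·(13·7 − 42)7^{r−1} = -36·6^{r−1} − 98·7^{r−1} = -6^{r+1} − 2·7^{r+1}.
This completes the inductive step, so x_m = -6^m − 2·7^m for all m ≥ 0.

x_m = -6^m − 2·7^m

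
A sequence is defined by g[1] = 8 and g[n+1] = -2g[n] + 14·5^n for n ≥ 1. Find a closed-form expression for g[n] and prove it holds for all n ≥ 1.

Claim: g[n] = (-2)^n + 2·5^n.

Base case: g[1] = 8, and (-2)^1 + 2·5^1 = -2 + 10 = 8.
Assume g[r] = (-2)^r + 2·5^r for some r ≥ 1.
Then g[r+1] = -2g[r] + 14·5^r = -2·((-2)^r + 2·5^r) + 14·5^r = (-2)^{r+1} − 4·5^r + 14·5^r = (-2)^{r+1} + 10·5^r = (-2)^{r+1} + 2·5^{r+1}.
By induction, g[n] = (-2)^n + 2·5^n for all n ≥ 1.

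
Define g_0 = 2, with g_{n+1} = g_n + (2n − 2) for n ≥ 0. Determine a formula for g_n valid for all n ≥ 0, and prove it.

Claim: g_n = n^2 − 3n + 2.

Base case: g_0 = 2, and 0^2 − 3·0 + 2 = 2.
Assume g_j = j^2 − 3j + 2.
Then g_{j+1} = g_j + (2j − 2) = (j^2 − 3j + 2) + (2j − 2) = j^2 − j,
and (j+1)^2 − 3·(j+1) + 2 = j^2 − j.
By induction, g_n = n^2 − 3n + 2 for all n ≥ 0.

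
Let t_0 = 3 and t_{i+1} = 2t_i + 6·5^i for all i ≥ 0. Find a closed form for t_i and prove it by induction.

Claim: t_i = 2^i + 2·5^i.

Base case: t_0 = 3, and 2^0 + 2·5^0 = 1 + 2 = 3.
Assume t_m = 2^m + 2·5^m for some m ≥ 0.
Then t_{m+1} = 2t_m + 6·5^m = 2·(2^m + 2·5^m) + 6·5^m = 2^{m+1} + 4·5^m + 6·5^m = 2^{m+1} + 10·5^m = 2^{m+1} + 2·5^{m+1}.
By induction, t_i = 2^i + 2·5^i for all i ≥ 0.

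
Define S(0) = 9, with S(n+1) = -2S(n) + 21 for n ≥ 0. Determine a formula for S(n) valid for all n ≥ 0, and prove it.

Claim: S(n) = 2·(-2)^n + 7.

Base case: S(0) = 9, and 2·(-2)^0 + 7 = 2 + 7 = 9.
Assume S(m) = 2·(-2)^m + 7 for some m ≥ 0.
Then S(m+1) = -2S(m) + 21 = -2·(2·(-2)^m + 7) + 21 = -4·(-2)^m − 14 + 21 = 2·(-2)^{m+1} + 7.
This completes the inductive step, so S(n) = 2·(-2)^n + 7 for all n ≥ 0.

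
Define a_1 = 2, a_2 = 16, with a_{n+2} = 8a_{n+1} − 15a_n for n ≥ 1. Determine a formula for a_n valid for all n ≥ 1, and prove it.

Claim: a_n = -3^n + 5^n.

Base cases: a_1 = 2 and -3^1 + 5^1 = 2; a_2 = 16 and -3^2 + 5^2 = 16.
Assume a_j = -3^j + 5^j for all 1 ≤ j ≤ m, where m ≥ 2.
Then a_{m+1} = 8a_m − 15a_{m−1} = 8·(-3^m + 5^m) − 15·(-3^{m−1} + 5^{m−1}) = -(8·3 − 15)3^{m−1} + (8·5 − 15)5^{m−1} = -9·3^{m−1} + 25·5^{m−1} = -3^{m+1} + 5^{m+1}.
So the formula holds for m+1, and by strong induction a_n = -3^n + 5^n for all n ≥ 1.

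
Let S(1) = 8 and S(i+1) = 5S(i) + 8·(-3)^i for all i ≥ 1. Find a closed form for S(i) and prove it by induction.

Claim: S(i) = 5^i − (-3)^i.

Base case: S(1) = 8, and 5^1 − (-3)^1 = 5 + 3 = 8.
Assume S(j) = 5^j − (-3)^j for some j ≥ 1.
Then S(j+1) = 5S(j) + 8·(-3)^j = 5·(5^j − (-3)^j) + 8·(-3)^j = 5^{j+1} − 5·(-3)^j + 8·(-3)^j = 5^{j+1} + 3·(-3)^j = 5^{j+1} − (-3)^{j+1}.
This completes the inductive step, so S(i) = 5^i − (-3)^i for all i ≥ 1.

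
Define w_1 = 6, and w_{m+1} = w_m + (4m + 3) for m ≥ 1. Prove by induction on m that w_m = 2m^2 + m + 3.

Base case: w_1 = 6, and 2·1^2 + 1 + 3 = 6.
Assume w_k = 2k^2 + k + 3.
Then w_{k+1} = w_k + (4k + 3) = (2k^2 + k + 3) + (4k + 3) = 2k^2 + 5k + 6,
and 2·(k+1)^2 + (k+1) + 3 = 2k^2 + 5k + 6.
Hence w_m = 2m^2 + m + 3 for every m ≥ 1, by induction.

w_m = 2m^2 + m + 3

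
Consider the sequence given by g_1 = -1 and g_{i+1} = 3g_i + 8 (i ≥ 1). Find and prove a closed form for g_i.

Claim: g_i = 3^i − 4.

Base case: g_1 = -1, and 3^1 − 4 = 3 − 4 = -1.
Assume g_j = 3^j − 4 for some j ≥ 1.
Then g_{j+1} = 3g_j + 8 = 3·(3^j − 4) + 8 = 3^{j+1} − 12 + 8 = 3^{j+1} − 4.
This completes the inductive step, so g_i = 3^i − 4 for all i ≥ 1.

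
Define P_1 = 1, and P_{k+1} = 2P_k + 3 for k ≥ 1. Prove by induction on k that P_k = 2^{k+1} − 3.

Base case: P_1 = 1, and 2^{1+1} − 3 = 4 − 3 = 1.
Assume P_m = 2^{m+1} − 3 for some m ≥ 1.
Then P_{m+1} = 2P_m + 3 = 2·(2^{m+1} − 3) + 3 = 2^{m+2} − 6 + 3 = 2^{m+2} − 3.
This completes the inductive step, so P_k = 2^{k+1} − 3 for all k ≥ 1.

P_k = 2^{k+1} − 3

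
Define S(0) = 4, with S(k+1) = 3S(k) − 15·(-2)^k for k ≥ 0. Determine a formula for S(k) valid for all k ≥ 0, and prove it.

Claim: S(k) = 3^k + 3·(-2)^k.

Base case: S(0) = 4, and 3^0 + 3·(-2)^0 = 1 + 3 = 4.
Assume S(m) = 3^m + 3·(-2)^m for some m ≥ 0.
Then S(m+1) = 3S(m) − 15·(-2)^m = 3·(3^m + 3·(-2)^m) − 15·(-2)^m = 3^{m+1} + 9·(-2)^m − 15·(-2)^m = 3^{m+1} − 6·(-2)^m = 3^{m+1} + 3·(-2)^{m+1}.
So the formula holds for m+1, and by induction S(k) = 3^k + 3·(-2)^k for all k ≥ 0.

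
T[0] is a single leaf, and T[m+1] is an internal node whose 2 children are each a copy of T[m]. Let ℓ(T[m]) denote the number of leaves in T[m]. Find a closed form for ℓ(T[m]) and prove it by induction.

Claim: ℓ(T[m]) = 2^m.

Base case: ℓ(T[0]) = 1, and 2^0 = 1.
Assume ℓ(T[j]) = 2^j.
Then ℓ(T[j+1]) = 2·ℓ(T[j]) = 2·2^j = 2^{j+1}.
So the formula holds for j+1, and by induction ℓ(T[m]) = 2^m for all m ≥ 0.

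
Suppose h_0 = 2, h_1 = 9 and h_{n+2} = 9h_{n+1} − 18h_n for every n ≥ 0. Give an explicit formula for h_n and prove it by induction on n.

Claim: h_n = 6^n + 3^n.

Base cases: h_0 = 2 and 6^0 + 3^0 = 2; h_1 = 9 and 6^1 + 3^1 = 9.
Assume h_j = 6^j + 3^j for all 0 ≤ j ≤ m, where m ≥ 1.
Then h_{m+1} = 9h_m − 18h_{m−1} = 9·(6^m + 3^m) − 18·(6^{m−1} + 3^{m−1}) = (9·6 − 18)6^{m−1} + (9·3 − 18)3^{m−1} = 36·6^{m−1} + 9·3^{m−1} = 6^{m+1} + 3^{m+1}.
So the formula holds for m+1, and by strong induction h_n = 6^n + 3^n for all n ≥ 0.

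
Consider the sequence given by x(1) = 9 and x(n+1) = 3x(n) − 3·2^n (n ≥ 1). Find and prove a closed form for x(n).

Claim: x(n) = 3^n + 3·2^n.

Base case: x(1) = 9, and 3^1 + 3·2^1 = 3 + 6 = 9.
Assume x(r) = 3^r + 3·2^r for some r ≥ 1.
Then x(r+1) = 3x(r) − 3·2^r = 3·(3^r + 3·2^r) − 3·2^r = 3^{r+1} + 9·2^r − 3·2^r = 3^{r+1} + 6·2^r = 3^{r+1} + 3·2^{r+1}.
This completes the inductive step, so x(n) = 3^n + 3·2^n for all n ≥ 1.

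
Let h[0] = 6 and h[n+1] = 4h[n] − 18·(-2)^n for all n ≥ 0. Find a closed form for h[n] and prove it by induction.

Claim: h[n] = 3·4^n + 3·(-2)^n.

Base case: h[0] = 6, and 3·4^0 + 3·(-2)^0 = 3 + 3 = 6.
Assume h[r] = 3·4^r + 3·(-2)^r for some r ≥ 0.
Then h[r+1] = 4h[r] − 18·(-2)^r = 4·(3·4^r + 3·(-2)^r) − 18·(-2)^r = 3·4^{r+1} + 12·(-2)^r − 18·(-2)^r = 3·4^{r+1} − 6·(-2)^r = 3·4^{r+1} + 3·(-2)^{r+1}.
This completes the inductive step, so h[n] = 3·4^n + 3·(-2)^n for all n ≥ 0.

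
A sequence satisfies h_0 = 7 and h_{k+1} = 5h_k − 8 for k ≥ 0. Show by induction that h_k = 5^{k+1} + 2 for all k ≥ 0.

Base case: h_0 = 7, and 5^{0+1} + 2 = 5 + 2 = 7.
Assume h_r = 5^{r+1} + 2 for some r ≥ 0.
Then h_{r+1} = 5h_r − 8 = 5·(5^{r+1} + 2) − 8 = 5^{r+2} + 10 − 8 = 5^{r+2} + 2.
Hence h_k = 5^{k+1} + 2 for every k ≥ 0, by induction.

h_k = 5^{k+1} + 2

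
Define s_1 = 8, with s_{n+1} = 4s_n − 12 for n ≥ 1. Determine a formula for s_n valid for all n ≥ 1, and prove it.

Claim: s_n = 4^n + 4.

Base case: s_1 = 8, and 4^1 + 4 = 4 + 4 = 8.
Assume s_j = 4^j + 4 for some j ≥ 1.
Then s_{j+1} = 4s_j − 12 = 4·(4^j + 4) − 12 = 4^{j+1} + 16 − 12 = 4^{j+1} + 4.
So the formula holds for j+1, and by induction s_n = 4^n + 4 for all n ≥ 1.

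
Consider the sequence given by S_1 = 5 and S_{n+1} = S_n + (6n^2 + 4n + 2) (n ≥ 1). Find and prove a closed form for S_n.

Claim: S_n = 2n^3 − n^2 + n + 3.

Base case: S_1 = 5, and 2·1^3 − 1^2 + 1 + 3 = 5.
Assume S_k = 2k^3 − k^2 + k + 3.
Then S_{k+1} = S_k + (6k^2 + 4k + 2) = (2k^3 − k^2 + k + 3) + (6k^2 + 4k + 2) = 2k^3 + 5k^2 + 5k + 5,
and 2·(k+1)^3 − (k+1)^2 + (k+1) + 3 = 2k^3 + 5k^2 + 5k + 5.
This completes the inductive step, so S_n = 2n^3 − n^2 + n + 3 for all n ≥ 1.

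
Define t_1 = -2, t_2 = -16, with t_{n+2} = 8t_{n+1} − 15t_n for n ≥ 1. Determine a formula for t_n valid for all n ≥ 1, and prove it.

Claim: t_n = 3^n − 5^n.

Base cases: t_1 = -2 and 3^1 − 5^1 = -2; t_2 = -16 and 3^2 − 5^2 = -16.
Assume t_i = 3^i − 5^i for all 1 ≤ i ≤ j, where j ≥ 2.
Then t_{j+1} = 8t_j − 15t_{j−1} = 8·(3^j − 5^j) − 15·(3^{j−1} − 5^{j−1}) = (8·3 − 15)3^{j−1} − (8·5 − 15)5^{j−1} = 9·3^{j−1} − 25·5^{j−1} = 3^{j+1} − 5^{j+1}.
So the formula holds for j+1, and by strong induction t_n = 3^n − 5^n for all n ≥ 1.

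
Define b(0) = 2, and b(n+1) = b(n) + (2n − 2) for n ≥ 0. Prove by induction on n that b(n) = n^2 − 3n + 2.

Base case: b(0) = 2, and 0^2 − 3·0 + 2 = 2.
Assume b(r) = r^2 − 3r + 2.
Then b(r+1) = b(r) + (2r − 2) = (r^2 − 3r + 2) + (2r − 2) = r^2 − r,
and (r+1)^2 − 3·(r+1) + 2 = r^2 − r.
This completes the inductive step, so b(n) = n^2 − 3n + 2 for all n ≥ 0.

b(n) = n^2 − 3n + 2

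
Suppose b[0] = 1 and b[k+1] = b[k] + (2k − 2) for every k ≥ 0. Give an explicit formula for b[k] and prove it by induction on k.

Claim: b[k] = k^2 − 3k + 1.

Base case: b[0] = 1, and 0^2 − 3·0 + 1 = 1.
Assume b[j] = j^2 − 3j + 1.
Then b[j+1] = b[j] + (2j − 2) = (j^2 − 3j + 1) + (2j − 2) = j^2 − j − 1,
and (j+1)^2 − 3·(j+1) + 1 = j^2 − j − 1.
Hence b[k] = k^2 − 3k + 1 for every k ≥ 0, by induction.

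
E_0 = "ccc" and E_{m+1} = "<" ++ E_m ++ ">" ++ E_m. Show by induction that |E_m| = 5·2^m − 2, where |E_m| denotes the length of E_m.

Base case: |E_0| = 3, and 5·2^0 − 2 = 3.
Assume |E_r| = 5·2^r − 2.
Then |E_{r+1}| = 1 + |E_r| + 1 + |E_r| = 2|E_r| + 2 = 2(5·2^r − 2) + 2 = 5·2^{r+1} − 4 + 2 = 5·2^{r+1} − 2.
This completes the inductive step, so |E_m| = 5·2^m − 2 for all m ≥ 0.

|E_m| = 5·2^m − 2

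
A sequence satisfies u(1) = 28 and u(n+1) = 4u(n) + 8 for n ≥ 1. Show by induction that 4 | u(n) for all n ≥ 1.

Base case: u(1) = 28 = 4·7, so 4 | u(1).
Assume 4 | u(k), so u(k) = 4t for some integer t.
Then u(k+1) = 4u(k) + 8 = 4·(4t) + 8 = 4(4t + 2), so 4 | u(k+1).
Hence 4 | u(n) for every n ≥ 1, by induction.

4 | u(n)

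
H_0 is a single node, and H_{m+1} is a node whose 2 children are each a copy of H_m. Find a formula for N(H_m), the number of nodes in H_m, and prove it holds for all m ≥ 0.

Claim: N(H_m) = 2^{m+1} − 1.

Base case: N(H_0) = 1, and 2^{0+1} − 1 = 1.
Assume N(H_j) = 2^{j+1} − 1.
Then N(H_{j+1}) = 1 + 2N(H_j) = 1 + 2(2^{j+1} − 1) = 2^{j+2} − 2 + 1 = 2^{j+2} − 1.
By induction, N(H_m) = 2^{m+1} − 1 for all m ≥ 0.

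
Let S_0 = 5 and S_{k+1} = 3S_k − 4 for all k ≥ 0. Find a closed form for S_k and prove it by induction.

Claim: S_k = 3^{k+1} + 2.

Base case: S_0 = 5, and 3^{0+1} + 2 = 3 + 2 = 5.
Assume S_r = 3^{r+1} + 2 for some r ≥ 0.
Then S_{r+1} = 3S_r − 4 = 3·(3^{r+1} + 2) − 4 = 3^{r+2} + 6 − 4 = 3^{r+2} + 2.
This completes the inductive step, so S_k = 3^{k+1} + 2 for all k ≥ 0.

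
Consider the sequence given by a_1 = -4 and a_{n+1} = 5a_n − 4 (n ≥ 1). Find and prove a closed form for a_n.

Claim: a_n = -5^n + 1.

Base case: a_1 = -4, and -5^1 + 1 = -5 + 1 = -4.
Assume a_j = -5^j + 1 for some j ≥ 1.
Then a_{j+1} = 5a_j − 4 = 5·(-5^j + 1) − 4 = -5^{j+1} + 5 − 4 = -5^{j+1} + 1.
This completes the inductive step, so a_n = -5^n + 1 for all n ≥ 1.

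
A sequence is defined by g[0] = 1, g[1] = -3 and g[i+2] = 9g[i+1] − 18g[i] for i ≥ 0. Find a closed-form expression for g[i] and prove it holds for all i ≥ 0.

Claim: g[i] = 3·3^i − 2·6^i.

Base cases: g[0] = 1 and 3·3^0 − 2·6^0 = 1; g[1] = -3 and 3·3^1 − 2·6^1 = -3.
Assume g[j] = 3·3^j − 2·6^j for all 0 ≤ j ≤ m, where m ≥ 1.
Then g[m+1] = 9g[m] − 18g[m−1] = 9·(3·3^m − 2·6^m) − 18·(3·3^{m−1} − 2·6^{m−1}) = 3·(9·3 − 18)3^{m−1} − 2·(9·6 − 18)6^{m−1} = 27·3^{m−1} − 72·6^{m−1} = 3·3^{m+1} − 2·6^{m+1}.
This completes the inductive step, so g[i] = 3·3^i − 2·6^i for all i ≥ 0.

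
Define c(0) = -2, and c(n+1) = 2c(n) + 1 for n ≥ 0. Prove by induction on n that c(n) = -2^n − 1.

Base case: c(0) = -2, and -2^0 − 1 = -1 − 1 = -2.
Assume c(r) = -2^r − 1 for some r ≥ 0.
Then c(r+1) = 2c(r) + 1 = 2·(-2^r − 1) + 1 = -2^{r+1} − 2 + 1 = -2^{r+1} − 1.
This completes the inductive step, so c(n) = -2^n − 1 for all n ≥ 0.

c(n) = -2^n − 1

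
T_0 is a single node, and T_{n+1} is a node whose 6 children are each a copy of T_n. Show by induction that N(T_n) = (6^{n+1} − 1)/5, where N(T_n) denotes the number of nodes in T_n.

Base case: N(T_0) = 1, and (6^{0+1} − 1)/5 = 1.
Assume N(T_r) = (6^{r+1} − 1)/5.
Then N(T_{r+1}) = 1 + 6N(T_r) = 1 + 6·(6^{r+1} − 1)/5 = 1 + (6^{r+2} − 6)/5 = (5 + 6^{r+2} − 6)/5 = (6^{r+2} − 1)/5.
By induction, N(T_n) = (6^{n+1} − 1)/5 for all n ≥ 0.

N(T_n) = (6^{n+1} − 1)/5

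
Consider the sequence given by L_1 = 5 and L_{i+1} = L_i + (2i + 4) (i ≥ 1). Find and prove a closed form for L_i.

Claim: L_i = i^2 + 3i + 1.

Base case: L_1 = 5, and 1^2 + 3·1 + 1 = 5.
Assume L_m = m^2 + 3m + 1.
Then L_{m+1} = L_m + (2m + 4) = (m^2 + 3m + 1) + (2m + 4) = m^2 + 5m + 5,
and (m+1)^2 + 3·(m+1) + 1 = m^2 + 5m + 5.
By induction, L_i = i^2 + 3i + 1 for all i ≥ 1.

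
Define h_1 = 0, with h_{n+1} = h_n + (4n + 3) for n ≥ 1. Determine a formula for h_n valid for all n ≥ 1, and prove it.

Claim: h_n = 2n^2 + n − 3.

Base case: h_1 = 0, and 2·1^2 + 1 − 3 = 0.
Assume h_j = 2j^2 + j − 3.
Then h_{j+1} = h_j + (4j + 3) = (2j^2 + j − 3) + (4j + 3) = 2j^2 + 5j,
and 2·(j+1)^2 + (j+1) − 3 = 2j^2 + 5j.
Hence h_n = 2n^2 + n − 3 for every n ≥ 1, by induction.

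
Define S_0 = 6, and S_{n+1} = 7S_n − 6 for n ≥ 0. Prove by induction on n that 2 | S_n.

Base case: S_0 = 6 = 2·3, so 2 | S_0.
Assume 2 | S_k, so S_k = 2t for some integer t.
Then S_{k+1} = 7S_k − 6 = 7·(2t) − 6 = 2(7t − 3), so 2 | S_{k+1}.
By induction, 2 | S_n for all n ≥ 0.

2 | S_n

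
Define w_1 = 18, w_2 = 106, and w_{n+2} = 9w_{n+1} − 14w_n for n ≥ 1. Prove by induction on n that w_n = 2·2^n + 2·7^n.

Base cases: w_1 = 18 and 2·2^1 + 2·7^1 = 18; w_2 = 106 and 2·2^2 + 2·7^2 = 106.
Assume w_j = 2·2^j + 2·7^j for all 1 ≤ j ≤ r, where r ≥ 2.
Then w_{r+1} = 9w_r − 14w_{r−1} = 9·(2·2^r + 2·7^r) − 14·(2·2^{r−1} + 2·7^{r−1}) = 2·(9·2 − 14)2^{r−1} + 2·(9·7 − 14)7^{r−1} = 8·2^{r−1} + 98·7^{r−1} = 2·2^{r+1} + 2·7^{r+1}.
Hence w_n = 2·2^n + 2·7^n for every n ≥ 1, by strong induction.

w_n = 2·2^n + 2·7^n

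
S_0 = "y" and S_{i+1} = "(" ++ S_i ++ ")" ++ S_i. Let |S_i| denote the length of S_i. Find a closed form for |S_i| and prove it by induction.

Claim: |S_i| = 3·2^i − 2.

Base case: |S_0| = 1, and 3·2^0 − 2 = 1.
Assume |S_j| = 3·2^j − 2.
Then |S_{j+1}| = 1 + |S_j| + 1 + |S_j| = 2|S_j| + 2 = 2(3·2^j − 2) + 2 = 3·2^{j+1} − 4 + 2 = 3·2^{j+1} − 2.
Hence |S_i| = 3·2^i − 2 for every i ≥ 0, by induction.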